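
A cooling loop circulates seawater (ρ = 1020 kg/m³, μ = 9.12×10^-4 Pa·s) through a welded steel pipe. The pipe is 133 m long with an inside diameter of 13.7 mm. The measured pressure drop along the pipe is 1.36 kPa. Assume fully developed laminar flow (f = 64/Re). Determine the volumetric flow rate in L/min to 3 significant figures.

Q ≈ 0.582 L/min

For laminar flow, f = 64/Re with Re = ρVD/μ, so Darcy-Weisbach reduces to ΔP = 32μLV/D². Solving for V: V = ΔP·D²/(32μL) = 1360·(0.0137)²/(32·0.000912·133) = 0.06576 m/s.
Check: Re = ρVD/μ = 1020·0.06576·0.0137/0.000912 = 1008 < 2300, so the laminar assumption holds.
Q = V·A = 0.06576·(π/4·0.0137²) = 9.694e-06 m³/s = 0.582 L/min.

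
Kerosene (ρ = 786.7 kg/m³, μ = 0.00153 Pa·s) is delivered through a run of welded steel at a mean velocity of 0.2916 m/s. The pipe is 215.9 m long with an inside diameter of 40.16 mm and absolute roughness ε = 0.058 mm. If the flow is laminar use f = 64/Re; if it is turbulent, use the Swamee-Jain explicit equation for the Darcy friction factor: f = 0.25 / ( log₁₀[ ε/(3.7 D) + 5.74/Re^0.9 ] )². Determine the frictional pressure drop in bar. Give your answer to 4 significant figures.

Reynolds number Re = ρVD/μ = 786.7 · 0.2916 · 0.04016 / 0.00153 = 6021.
Re > 4000 → turbulent. Relative roughness ε/D = 5.8e-05/0.04016 = 0.00144. Swamee-Jain: f = 0.25/(log₁₀[0.00144/3.7 + 5.74/6021^0.9])² = 0.25/(log₁₀[0.00039 + 0.00228])² = 0.25/(-2.574)² = 0.03773.
Darcy-Weisbach: ΔP = f(L/D)(ρV²/2) = 0.03773·(215.9/0.04016)·(786.7·0.2916²/2) = 0.03773·5376·33.45 = 6784 Pa.
ΔP = 6784 Pa = 0.06784 bar.

ΔP ≈ 0.06784 bar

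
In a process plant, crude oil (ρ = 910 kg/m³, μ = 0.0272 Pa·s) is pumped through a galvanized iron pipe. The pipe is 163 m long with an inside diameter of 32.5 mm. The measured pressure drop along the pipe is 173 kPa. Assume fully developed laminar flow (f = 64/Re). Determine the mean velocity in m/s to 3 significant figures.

For laminar flow, f = 64/Re with Re = ρVD/μ, so Darcy-Weisbach reduces to ΔP = 32μLV/D². Solving for V: V = ΔP·D²/(32μL) = 1.73e+05·(0.0325)²/(32·0.0272·163) = 1.288 m/s.
Check: Re = ρVD/μ = 910·1.288·0.0325/0.0272 = 1400 < 2300, so the laminar assumption holds.

V ≈ 1.29 m/s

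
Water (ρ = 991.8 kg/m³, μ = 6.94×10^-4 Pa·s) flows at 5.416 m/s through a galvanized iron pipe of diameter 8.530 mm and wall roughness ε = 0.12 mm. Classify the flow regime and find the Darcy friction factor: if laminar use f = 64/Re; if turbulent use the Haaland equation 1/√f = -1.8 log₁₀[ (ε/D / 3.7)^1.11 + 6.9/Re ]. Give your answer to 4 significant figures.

f ≈ 0.04347

Re = ρVD/μ = 991.8·5.416·0.00853/0.000694 = 6.602e+04.
Re > 4000 → turbulent. ε/D = 0.00012/0.00853 = 0.0141; Haaland: 1/√f = -1.8 log₁₀[0.00206 + 0.000105] = 4.796, so f = 0.04347.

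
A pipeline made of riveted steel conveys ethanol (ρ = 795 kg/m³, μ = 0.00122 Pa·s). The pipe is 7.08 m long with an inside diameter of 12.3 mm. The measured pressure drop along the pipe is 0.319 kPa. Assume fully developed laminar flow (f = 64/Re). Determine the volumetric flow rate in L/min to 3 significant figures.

Q ≈ 1.24 L/min

For laminar flow, f = 64/Re with Re = ρVD/μ, so Darcy-Weisbach reduces to ΔP = 32μLV/D². Solving for V: V = ΔP·D²/(32μL) = 319·(0.0123)²/(32·0.00122·7.08) = 0.1746 m/s.
Check: Re = ρVD/μ = 795·0.1746·0.0123/0.00122 = 1399 < 2300, so the laminar assumption holds.
Q = V·A = 0.1746·(π/4·0.0123²) = 2.075e-05 m³/s = 1.24 L/min.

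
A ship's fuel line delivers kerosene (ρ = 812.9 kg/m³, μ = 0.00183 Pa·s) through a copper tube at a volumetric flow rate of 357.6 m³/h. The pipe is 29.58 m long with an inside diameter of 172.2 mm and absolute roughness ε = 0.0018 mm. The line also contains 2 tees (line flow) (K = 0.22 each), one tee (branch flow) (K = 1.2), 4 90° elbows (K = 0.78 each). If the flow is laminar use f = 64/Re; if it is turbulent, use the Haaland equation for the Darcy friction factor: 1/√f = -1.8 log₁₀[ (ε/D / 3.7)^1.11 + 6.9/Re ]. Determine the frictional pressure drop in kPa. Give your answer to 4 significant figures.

ΔP ≈ 53.24 kPa

Q = 357.6 m³/h = 357.6/3600 = 0.09933 m³/s.
Cross-sectional area A = πD²/4 = π(0.1722)²/4 = 0.02329 m²; mean velocity V = Q/A = 0.09933/0.02329 = 4.265 m/s.
Reynolds number Re = ρVD/μ = 812.9 · 4.265 · 0.1722 / 0.00183 = 3.263e+05.
Re > 4000 → turbulent. Relative roughness ε/D = 1.8e-06/0.1722 = 1.05e-05. Haaland: 1/√f = -1.8 log₁₀[(1.05e-05/3.7)^1.11 + 6.9/3.263e+05] = -1.8 log₁₀[6.93e-07 + 2.11e-05] = 8.389, so f = 0.01421.
Total minor-loss coefficient ΣK = 2·0.22 + 1·1.2 + 4·0.78 = 4.76.
ΔP = [f·L/D + ΣK]·(ρV²/2) = [0.01421·29.58/0.1722 + 4.76]·(812.9·4.265²/2) = [2.441 + 4.76]·7394 = 5.324e+04 Pa.
ΔP = 5.324e+04 Pa = 53.24 kPa.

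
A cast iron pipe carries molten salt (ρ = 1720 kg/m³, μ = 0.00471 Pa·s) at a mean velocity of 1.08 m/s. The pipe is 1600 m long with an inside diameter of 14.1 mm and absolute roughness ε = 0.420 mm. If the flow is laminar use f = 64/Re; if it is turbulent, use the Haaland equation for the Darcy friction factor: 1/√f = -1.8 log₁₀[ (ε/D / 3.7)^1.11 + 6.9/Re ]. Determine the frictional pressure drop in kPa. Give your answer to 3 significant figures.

ΔP ≈ 7110 kPa

Reynolds number Re = ρVD/μ = 1720 · 1.08 · 0.0141 / 0.00471 = 5561.
Re > 4000 → turbulent. Relative roughness ε/D = 0.00042/0.0141 = 0.0298. Haaland: 1/√f = -1.8 log₁₀[(0.0298/3.7)^1.11 + 6.9/5561] = -1.8 log₁₀[0.00474 + 0.00124] = 4.002, so f = 0.06243.
Darcy-Weisbach: ΔP = f(L/D)(ρV²/2) = 0.06243·(1600/0.0141)·(1720·1.08²/2) = 0.06243·1.135e+05·1003 = 7.106e+06 Pa.
ΔP = 7.106e+06 Pa = 7110 kPa.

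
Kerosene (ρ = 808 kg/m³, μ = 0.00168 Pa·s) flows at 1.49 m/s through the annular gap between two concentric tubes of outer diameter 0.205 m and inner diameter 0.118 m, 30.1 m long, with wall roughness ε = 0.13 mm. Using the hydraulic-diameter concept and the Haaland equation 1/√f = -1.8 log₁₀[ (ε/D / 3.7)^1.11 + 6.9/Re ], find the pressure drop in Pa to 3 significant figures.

Hydraulic diameter D_h = 4A/P = D_o - D_i = 0.205 - 0.118 = 0.087 m.
Re = ρVD_h/μ = 808·1.49·0.087/0.00168 = 6.235e+04.
ε/D_h = 0.00013/0.087 = 0.00149; Haaland gives 1/√f = -1.8 log₁₀[0.000171+0.000111] = 6.391, so f = 0.02449.
ΔP = f(L/D_h)(ρV²/2) = 0.02449·30.1/0.087·896.9 = 7598 Pa.

ΔP ≈ 7600 Pa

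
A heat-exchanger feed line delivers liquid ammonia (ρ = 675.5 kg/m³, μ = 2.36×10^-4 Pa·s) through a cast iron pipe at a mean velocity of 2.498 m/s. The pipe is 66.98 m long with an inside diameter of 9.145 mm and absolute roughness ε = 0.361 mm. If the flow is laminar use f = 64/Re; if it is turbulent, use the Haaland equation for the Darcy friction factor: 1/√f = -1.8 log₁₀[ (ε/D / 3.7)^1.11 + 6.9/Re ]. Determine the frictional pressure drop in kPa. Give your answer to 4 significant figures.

ΔP ≈ 1001 kPa

Reynolds number Re = ρVD/μ = 675.5 · 2.498 · 0.009145 / 0.000236 = 6.539e+04.
Re > 4000 → turbulent. Relative roughness ε/D = 0.000361/0.009145 = 0.0395. Haaland: 1/√f = -1.8 log₁₀[(0.0395/3.7)^1.11 + 6.9/6.539e+04] = -1.8 log₁₀[0.00647 + 0.000106] = 3.927, so f = 0.06484.
Darcy-Weisbach: ΔP = f(L/D)(ρV²/2) = 0.06484·(66.98/0.009145)·(675.5·2.498²/2) = 0.06484·7324·2108 = 1.001e+06 Pa.
ΔP = 1.001e+06 Pa = 1001 kPa.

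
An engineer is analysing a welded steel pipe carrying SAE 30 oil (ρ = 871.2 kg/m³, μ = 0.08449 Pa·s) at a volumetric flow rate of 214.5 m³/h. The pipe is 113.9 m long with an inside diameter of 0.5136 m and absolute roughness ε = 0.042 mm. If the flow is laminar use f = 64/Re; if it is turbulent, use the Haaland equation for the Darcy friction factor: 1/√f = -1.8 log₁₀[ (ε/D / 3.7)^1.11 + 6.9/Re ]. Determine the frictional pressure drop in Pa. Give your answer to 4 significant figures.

Q = 214.5 m³/h = 214.5/3600 = 0.05958 m³/s.
Cross-sectional area A = πD²/4 = π(0.5136)²/4 = 0.2072 m²; mean velocity V = Q/A = 0.05958/0.2072 = 0.2876 m/s.
Reynolds number Re = ρVD/μ = 871.2 · 0.2876 · 0.5136 / 0.0845 = 1523.
Re < 2300 → laminar flow, so f = 64/Re = 64/1523 = 0.04202 (the turbulent correlation is not needed).
Darcy-Weisbach: ΔP = f(L/D)(ρV²/2) = 0.04202·(113.9/0.5136)·(871.2·0.2876²/2) = 0.04202·221.8·36.03 = 335.7 Pa.

ΔP ≈ 335.7 Pa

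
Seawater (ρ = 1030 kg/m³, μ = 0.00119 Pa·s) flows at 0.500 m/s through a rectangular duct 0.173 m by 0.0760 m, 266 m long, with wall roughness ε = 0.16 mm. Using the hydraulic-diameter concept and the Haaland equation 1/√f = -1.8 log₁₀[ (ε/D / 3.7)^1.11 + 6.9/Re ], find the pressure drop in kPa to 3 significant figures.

ΔP ≈ 8.22 kPa

Hydraulic diameter D_h = 4A/P = 4·(0.173·0.076)/(2·(0.173+0.076)) = 0.05259/0.498 = 0.1056 m.
Re = ρVD_h/μ = 1030·0.5·0.1056/0.00119 = 4.57e+04.
ε/D_h = 0.00016/0.1056 = 0.00152; Haaland gives 1/√f = -1.8 log₁₀[0.000174+0.000151] = 6.28, so f = 0.02536.
ΔP = f(L/D_h)(ρV²/2) = 0.02536·266/0.1056·128.8 = 8224 Pa.
ΔP = 8.22 kPa.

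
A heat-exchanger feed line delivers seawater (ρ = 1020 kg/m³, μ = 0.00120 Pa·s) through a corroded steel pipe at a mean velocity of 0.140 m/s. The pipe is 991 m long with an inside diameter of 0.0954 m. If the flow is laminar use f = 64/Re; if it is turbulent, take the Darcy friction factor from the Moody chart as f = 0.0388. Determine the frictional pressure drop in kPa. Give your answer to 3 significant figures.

ΔP ≈ 4.03 kPa

Reynolds number Re = ρVD/μ = 1020 · 0.14 · 0.0954 / 0.0012 = 1.135e+04.
Re > 4000 → turbulent; use the Moody-chart value f = 0.0388.
Darcy-Weisbach: ΔP = f(L/D)(ρV²/2) = 0.0388·(991/0.0954)·(1020·0.14²/2) = 0.0388·1.039e+04·9.996 = 4029 Pa.
ΔP = 4029 Pa = 4.03 kPa.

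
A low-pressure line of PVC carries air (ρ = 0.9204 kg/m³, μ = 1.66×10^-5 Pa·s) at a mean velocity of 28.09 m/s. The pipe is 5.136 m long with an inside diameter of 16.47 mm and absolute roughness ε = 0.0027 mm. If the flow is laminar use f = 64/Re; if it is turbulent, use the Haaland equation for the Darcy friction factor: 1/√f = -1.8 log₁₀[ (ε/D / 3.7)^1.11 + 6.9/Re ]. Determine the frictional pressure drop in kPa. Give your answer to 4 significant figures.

Reynolds number Re = ρVD/μ = 0.9204 · 28.09 · 0.01647 / 1.66e-05 = 2.565e+04.
Re > 4000 → turbulent. Relative roughness ε/D = 2.7e-06/0.01647 = 0.000164. Haaland: 1/√f = -1.8 log₁₀[(0.000164/3.7)^1.11 + 6.9/2.565e+04] = -1.8 log₁₀[1.47e-05 + 0.000269] = 6.385, so f = 0.02453.
Darcy-Weisbach: ΔP = f(L/D)(ρV²/2) = 0.02453·(5.136/0.01647)·(0.9204·28.09²/2) = 0.02453·311.8·363.1 = 2778 Pa.
ΔP = 2778 Pa = 2.778 kPa.

ΔP ≈ 2.778 kPa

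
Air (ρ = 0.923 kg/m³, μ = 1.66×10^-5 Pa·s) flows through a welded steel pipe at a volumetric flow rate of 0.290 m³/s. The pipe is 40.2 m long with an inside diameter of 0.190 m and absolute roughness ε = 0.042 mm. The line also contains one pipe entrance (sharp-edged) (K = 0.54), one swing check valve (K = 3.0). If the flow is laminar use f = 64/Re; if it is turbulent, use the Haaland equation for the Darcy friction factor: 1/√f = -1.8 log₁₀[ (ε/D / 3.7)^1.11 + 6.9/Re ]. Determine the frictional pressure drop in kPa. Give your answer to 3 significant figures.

ΔP ≈ 0.361 kPa

Cross-sectional area A = πD²/4 = π(0.19)²/4 = 0.02835 m²; mean velocity V = Q/A = 0.29/0.02835 = 10.23 m/s.
Reynolds number Re = ρVD/μ = 0.923 · 10.23 · 0.19 / 1.66e-05 = 1.081e+05.
Re > 4000 → turbulent. Relative roughness ε/D = 4.2e-05/0.19 = 0.000221. Haaland: 1/√f = -1.8 log₁₀[(0.000221/3.7)^1.11 + 6.9/1.081e+05] = -1.8 log₁₀[2.05e-05 + 6.39e-05] = 7.333, so f = 0.0186.
Total minor-loss coefficient ΣK = 1·0.54 + 1·3 = 3.54.
ΔP = [f·L/D + ΣK]·(ρV²/2) = [0.0186·40.2/0.19 + 3.54]·(0.923·10.23²/2) = [3.935 + 3.54]·48.28 = 360.9 Pa.
ΔP = 360.9 Pa = 0.361 kPa.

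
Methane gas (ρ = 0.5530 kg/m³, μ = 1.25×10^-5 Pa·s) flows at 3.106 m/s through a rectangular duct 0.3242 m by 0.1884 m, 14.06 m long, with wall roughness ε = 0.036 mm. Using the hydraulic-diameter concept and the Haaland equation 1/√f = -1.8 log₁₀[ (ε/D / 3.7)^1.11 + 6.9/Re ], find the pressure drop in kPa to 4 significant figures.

Hydraulic diameter D_h = 4A/P = 4·(0.3242·0.1884)/(2·(0.3242+0.1884)) = 0.2443/1.025 = 0.2383 m.
Re = ρVD_h/μ = 0.553·3.106·0.2383/1.25e-05 = 3.275e+04.
ε/D_h = 3.6e-05/0.2383 = 0.000151; Haaland gives 1/√f = -1.8 log₁₀[1.34e-05+0.000211] = 6.569, so f = 0.02317.
ΔP = f(L/D_h)(ρV²/2) = 0.02317·14.06/0.2383·2.667 = 3.647 Pa.
ΔP = 0.003647 kPa.

ΔP ≈ 0.003647 kPa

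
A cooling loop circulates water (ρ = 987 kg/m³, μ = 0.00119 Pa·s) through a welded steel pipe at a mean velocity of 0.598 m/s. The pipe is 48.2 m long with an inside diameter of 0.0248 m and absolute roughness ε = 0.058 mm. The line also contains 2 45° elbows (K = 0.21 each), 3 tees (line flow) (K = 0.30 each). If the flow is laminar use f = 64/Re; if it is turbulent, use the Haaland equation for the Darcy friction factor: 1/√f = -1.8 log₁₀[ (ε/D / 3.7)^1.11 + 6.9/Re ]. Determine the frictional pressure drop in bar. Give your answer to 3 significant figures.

Reynolds number Re = ρVD/μ = 987 · 0.598 · 0.0248 / 0.00119 = 1.23e+04.
Re > 4000 → turbulent. Relative roughness ε/D = 5.8e-05/0.0248 = 0.00234. Haaland: 1/√f = -1.8 log₁₀[(0.00234/3.7)^1.11 + 6.9/1.23e+04] = -1.8 log₁₀[0.000281 + 0.000561] = 5.534, so f = 0.03265.
Total minor-loss coefficient ΣK = 2·0.21 + 3·0.3 = 1.32.
ΔP = [f·L/D + ΣK]·(ρV²/2) = [0.03265·48.2/0.0248 + 1.32]·(987·0.598²/2) = [63.45 + 1.32]·176.5 = 1.143e+04 Pa.
ΔP = 1.143e+04 Pa = 0.114 bar.

ΔP ≈ 0.114 bar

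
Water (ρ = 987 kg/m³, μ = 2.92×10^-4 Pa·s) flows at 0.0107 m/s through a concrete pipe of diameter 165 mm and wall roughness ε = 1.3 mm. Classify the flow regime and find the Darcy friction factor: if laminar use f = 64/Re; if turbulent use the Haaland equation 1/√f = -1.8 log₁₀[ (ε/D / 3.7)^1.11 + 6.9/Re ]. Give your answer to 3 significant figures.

f ≈ 0.0439

Re = ρVD/μ = 987·0.0107·0.165/0.000292 = 5968.
Re > 4000 → turbulent. ε/D = 0.0013/0.165 = 0.00788; Haaland: 1/√f = -1.8 log₁₀[0.00108 + 0.00116] = 4.77, so f = 0.04395.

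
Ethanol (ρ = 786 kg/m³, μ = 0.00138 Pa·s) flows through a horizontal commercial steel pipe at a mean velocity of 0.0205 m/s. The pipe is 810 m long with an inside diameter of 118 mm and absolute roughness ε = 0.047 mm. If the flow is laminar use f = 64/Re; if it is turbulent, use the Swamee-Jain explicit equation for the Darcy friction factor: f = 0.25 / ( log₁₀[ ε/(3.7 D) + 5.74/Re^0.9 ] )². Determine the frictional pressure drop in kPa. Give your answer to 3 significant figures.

Reynolds number Re = ρVD/μ = 786 · 0.0205 · 0.118 / 0.00138 = 1378.
Re < 2300 → laminar flow, so f = 64/Re = 64/1378 = 0.04645 (the turbulent correlation is not needed).
Darcy-Weisbach: ΔP = f(L/D)(ρV²/2) = 0.04645·(810/0.118)·(786·0.0205²/2) = 0.04645·6864·0.1652 = 52.66 Pa.
ΔP = 52.66 Pa = 0.0527 kPa.

ΔP ≈ 0.0527 kPa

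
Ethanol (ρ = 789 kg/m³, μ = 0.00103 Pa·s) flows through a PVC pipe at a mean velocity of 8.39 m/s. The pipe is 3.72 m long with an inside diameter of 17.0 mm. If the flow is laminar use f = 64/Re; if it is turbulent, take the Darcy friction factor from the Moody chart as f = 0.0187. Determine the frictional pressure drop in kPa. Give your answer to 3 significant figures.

ΔP ≈ 114 kPa

Reynolds number Re = ρVD/μ = 789 · 8.39 · 0.017 / 0.00103 = 1.093e+05.
Re > 4000 → turbulent; use the Moody-chart value f = 0.0187.
Darcy-Weisbach: ΔP = f(L/D)(ρV²/2) = 0.0187·(3.72/0.017)·(789·8.39²/2) = 0.0187·218.8·2.777e+04 = 1.136e+05 Pa.
ΔP = 1.136e+05 Pa = 114 kPa.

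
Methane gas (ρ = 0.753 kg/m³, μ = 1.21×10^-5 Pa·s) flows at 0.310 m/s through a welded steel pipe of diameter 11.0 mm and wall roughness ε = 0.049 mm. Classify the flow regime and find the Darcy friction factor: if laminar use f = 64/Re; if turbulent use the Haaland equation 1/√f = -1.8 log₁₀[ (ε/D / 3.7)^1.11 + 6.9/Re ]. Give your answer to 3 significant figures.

Re = ρVD/μ = 0.753·0.31·0.011/1.21e-05 = 212.2.
Re < 2300 → laminar, so f = 64/Re = 0.3016 (roughness is irrelevant in laminar flow).

f ≈ 0.302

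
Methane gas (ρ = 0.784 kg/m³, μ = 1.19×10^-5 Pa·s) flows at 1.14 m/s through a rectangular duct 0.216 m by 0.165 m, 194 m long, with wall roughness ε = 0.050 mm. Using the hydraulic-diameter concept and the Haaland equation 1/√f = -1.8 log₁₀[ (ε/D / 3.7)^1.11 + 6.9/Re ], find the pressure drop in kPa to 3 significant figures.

ΔP ≈ 0.0151 kPa

Hydraulic diameter D_h = 4A/P = 4·(0.216·0.165)/(2·(0.216+0.165)) = 0.1426/0.762 = 0.1871 m.
Re = ρVD_h/μ = 0.784·1.14·0.1871/1.19e-05 = 1.405e+04.
ε/D_h = 5e-05/0.1871 = 0.000267; Haaland gives 1/√f = -1.8 log₁₀[2.53e-05+0.000491] = 5.917, so f = 0.02857.
ΔP = f(L/D_h)(ρV²/2) = 0.02857·194/0.1871·0.5094 = 15.09 Pa.
ΔP = 0.0151 kPa.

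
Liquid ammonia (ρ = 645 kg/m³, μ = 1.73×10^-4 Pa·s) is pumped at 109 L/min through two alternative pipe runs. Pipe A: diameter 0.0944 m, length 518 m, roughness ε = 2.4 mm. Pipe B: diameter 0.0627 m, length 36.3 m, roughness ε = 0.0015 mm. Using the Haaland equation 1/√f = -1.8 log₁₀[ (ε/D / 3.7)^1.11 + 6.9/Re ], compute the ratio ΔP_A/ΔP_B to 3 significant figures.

Pipe A: V = Q/A = 0.001817/0.006999 = 0.2596 m/s; Re = 9.135e+04; ε/D = 0.0254; Haaland → f = 0.05391; ΔP_A = f(L/D)(ρV²/2) = 6428 Pa.
Pipe B: V = Q/A = 0.001817/0.003088 = 0.5884 m/s; Re = 1.375e+05; ε/D = 2.39e-05; Haaland → f = 0.01681; ΔP_B = f(L/D)(ρV²/2) = 1087 Pa.
ΔP_A/ΔP_B = 6428/1087 = 5.92.

ΔP_A/ΔP_B ≈ 5.92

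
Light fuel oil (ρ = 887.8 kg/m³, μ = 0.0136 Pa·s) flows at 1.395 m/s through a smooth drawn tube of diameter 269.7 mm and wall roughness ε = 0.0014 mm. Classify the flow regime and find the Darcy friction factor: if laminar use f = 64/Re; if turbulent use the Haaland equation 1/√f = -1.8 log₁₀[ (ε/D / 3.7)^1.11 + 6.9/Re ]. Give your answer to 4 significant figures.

Re = ρVD/μ = 887.8·1.395·0.2697/0.0136 = 2.456e+04.
Re > 4000 → turbulent. ε/D = 1.4e-06/0.2697 = 5.19e-06; Haaland: 1/√f = -1.8 log₁₀[3.19e-07 + 0.000281] = 6.392, so f = 0.02448.

f ≈ 0.02448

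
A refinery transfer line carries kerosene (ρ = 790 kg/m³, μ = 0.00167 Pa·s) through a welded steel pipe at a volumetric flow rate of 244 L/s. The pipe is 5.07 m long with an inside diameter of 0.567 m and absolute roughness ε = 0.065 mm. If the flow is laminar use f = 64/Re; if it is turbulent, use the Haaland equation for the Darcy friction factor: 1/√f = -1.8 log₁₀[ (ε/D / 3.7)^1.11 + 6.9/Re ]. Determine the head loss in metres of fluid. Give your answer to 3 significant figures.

Q = 244 L/s = 244/1000 = 0.244 m³/s.
Cross-sectional area A = πD²/4 = π(0.567)²/4 = 0.2525 m²; mean velocity V = Q/A = 0.244/0.2525 = 0.9663 m/s.
Reynolds number Re = ρVD/μ = 790 · 0.9663 · 0.567 / 0.00167 = 2.592e+05.
Re > 4000 → turbulent. Relative roughness ε/D = 6.5e-05/0.567 = 0.000115. Haaland: 1/√f = -1.8 log₁₀[(0.000115/3.7)^1.11 + 6.9/2.592e+05] = -1.8 log₁₀[9.89e-06 + 2.66e-05] = 7.988, so f = 0.01567.
Darcy-Weisbach: ΔP = f(L/D)(ρV²/2) = 0.01567·(5.07/0.567)·(790·0.9663²/2) = 0.01567·8.942·368.9 = 51.7 Pa.
Head loss h_f = ΔP/(ρg) = 51.7/(790·9.81) = 0.00667 m.

h_f ≈ 0.00667 m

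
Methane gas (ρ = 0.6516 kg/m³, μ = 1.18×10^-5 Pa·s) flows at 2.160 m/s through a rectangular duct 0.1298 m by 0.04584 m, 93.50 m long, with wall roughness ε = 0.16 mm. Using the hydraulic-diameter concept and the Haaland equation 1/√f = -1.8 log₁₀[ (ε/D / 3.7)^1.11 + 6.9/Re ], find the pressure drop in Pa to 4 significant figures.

ΔP ≈ 74.71 Pa

Hydraulic diameter D_h = 4A/P = 4·(0.1298·0.04584)/(2·(0.1298+0.04584)) = 0.0238/0.3513 = 0.06775 m.
Re = ρVD_h/μ = 0.6516·2.16·0.06775/1.18e-05 = 8081.
ε/D_h = 0.00016/0.06775 = 0.00236; Haaland gives 1/√f = -1.8 log₁₀[0.000284+0.000854] = 5.299, so f = 0.03561.
ΔP = f(L/D_h)(ρV²/2) = 0.03561·93.5/0.06775·1.52 = 74.71 Pa.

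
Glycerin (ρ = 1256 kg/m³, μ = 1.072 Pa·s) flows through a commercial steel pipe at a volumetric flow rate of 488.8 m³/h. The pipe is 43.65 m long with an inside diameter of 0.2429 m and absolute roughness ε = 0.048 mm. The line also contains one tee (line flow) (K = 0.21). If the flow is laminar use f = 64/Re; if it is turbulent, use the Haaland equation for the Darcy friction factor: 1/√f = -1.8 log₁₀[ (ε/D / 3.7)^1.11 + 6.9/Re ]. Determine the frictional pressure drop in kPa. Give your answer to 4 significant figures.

Q = 488.8 m³/h = 488.8/3600 = 0.1358 m³/s.
Cross-sectional area A = πD²/4 = π(0.2429)²/4 = 0.04634 m²; mean velocity V = Q/A = 0.1358/0.04634 = 2.93 m/s.
Reynolds number Re = ρVD/μ = 1256 · 2.93 · 0.2429 / 1.07 = 833.9.
Re < 2300 → laminar flow, so f = 64/Re = 64/833.9 = 0.07675 (the turbulent correlation is not needed).
Total minor-loss coefficient ΣK = 1·0.21 = 0.21.
ΔP = [f·L/D + ΣK]·(ρV²/2) = [0.07675·43.65/0.2429 + 0.21]·(1256·2.93²/2) = [13.79 + 0.21]·5392 = 7.55e+04 Pa.
ΔP = 7.55e+04 Pa = 75.50 kPa.

ΔP ≈ 75.50 kPa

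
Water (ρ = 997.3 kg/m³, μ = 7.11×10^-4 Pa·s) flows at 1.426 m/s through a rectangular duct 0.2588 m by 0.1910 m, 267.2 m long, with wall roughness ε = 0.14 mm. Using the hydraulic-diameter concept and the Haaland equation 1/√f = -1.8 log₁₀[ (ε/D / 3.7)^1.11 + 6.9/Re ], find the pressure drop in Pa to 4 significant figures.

Hydraulic diameter D_h = 4A/P = 4·(0.2588·0.191)/(2·(0.2588+0.191)) = 0.1977/0.8996 = 0.2198 m.
Re = ρVD_h/μ = 997.3·1.426·0.2198/0.000711 = 4.396e+05.
ε/D_h = 0.00014/0.2198 = 0.000637; Haaland gives 1/√f = -1.8 log₁₀[6.64e-05+1.57e-05] = 7.355, so f = 0.01849.
ΔP = f(L/D_h)(ρV²/2) = 0.01849·267.2/0.2198·1014 = 2.279e+04 Pa.

ΔP ≈ 22790 Pa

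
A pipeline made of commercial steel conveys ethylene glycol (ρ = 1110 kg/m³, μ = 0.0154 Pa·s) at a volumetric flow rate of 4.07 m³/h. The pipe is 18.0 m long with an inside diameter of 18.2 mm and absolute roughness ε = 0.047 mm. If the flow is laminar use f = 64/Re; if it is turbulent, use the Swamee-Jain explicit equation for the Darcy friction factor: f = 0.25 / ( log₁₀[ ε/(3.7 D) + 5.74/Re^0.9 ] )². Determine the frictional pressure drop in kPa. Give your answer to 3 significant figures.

Q = 4.07 m³/h = 4.07/3600 = 0.001131 m³/s.
Cross-sectional area A = πD²/4 = π(0.0182)²/4 = 0.0002602 m²; mean velocity V = Q/A = 0.001131/0.0002602 = 4.346 m/s.
Reynolds number Re = ρVD/μ = 1110 · 4.346 · 0.0182 / 0.0154 = 5701.
Re > 4000 → turbulent. Relative roughness ε/D = 4.7e-05/0.0182 = 0.00258. Swamee-Jain: f = 0.25/(log₁₀[0.00258/3.7 + 5.74/5701^0.9])² = 0.25/(log₁₀[0.000698 + 0.00239])² = 0.25/(-2.51)² = 0.03968.
Darcy-Weisbach: ΔP = f(L/D)(ρV²/2) = 0.03968·(18/0.0182)·(1110·4.346²/2) = 0.03968·989·1.048e+04 = 4.113e+05 Pa.
ΔP = 4.113e+05 Pa = 411 kPa.

ΔP ≈ 411 kPa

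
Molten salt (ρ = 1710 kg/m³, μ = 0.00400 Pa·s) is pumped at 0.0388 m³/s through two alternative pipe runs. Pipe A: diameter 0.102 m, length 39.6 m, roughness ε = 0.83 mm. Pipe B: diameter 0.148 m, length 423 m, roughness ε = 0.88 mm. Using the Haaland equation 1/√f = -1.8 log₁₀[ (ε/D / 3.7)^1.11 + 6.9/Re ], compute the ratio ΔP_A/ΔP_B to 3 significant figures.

Pipe A: V = Q/A = 0.0388/0.008171 = 4.748 m/s; Re = 2.071e+05; ε/D = 0.00814; Haaland → f = 0.03577; ΔP_A = f(L/D)(ρV²/2) = 2.677e+05 Pa.
Pipe B: V = Q/A = 0.0388/0.0172 = 2.255 m/s; Re = 1.427e+05; ε/D = 0.00595; Haaland → f = 0.03263; ΔP_B = f(L/D)(ρV²/2) = 4.056e+05 Pa.
ΔP_A/ΔP_B = 2.677e+05/4.056e+05 = 0.660.

ΔP_A/ΔP_B ≈ 0.660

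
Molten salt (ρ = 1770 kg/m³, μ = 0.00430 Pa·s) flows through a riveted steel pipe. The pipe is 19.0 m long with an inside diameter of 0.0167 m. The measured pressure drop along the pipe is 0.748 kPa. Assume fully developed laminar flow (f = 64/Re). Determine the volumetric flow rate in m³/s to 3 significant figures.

For laminar flow, f = 64/Re with Re = ρVD/μ, so Darcy-Weisbach reduces to ΔP = 32μLV/D². Solving for V: V = ΔP·D²/(32μL) = 748·(0.0167)²/(32·0.0043·19) = 0.07979 m/s.
Check: Re = ρVD/μ = 1770·0.07979·0.0167/0.0043 = 548.5 < 2300, so the laminar assumption holds.
Q = V·A = 0.07979·(π/4·0.0167²) = 1.748e-05 m³/s = 1.75×10^-5 m³/s.

Q ≈ 1.75×10^-5 m³/s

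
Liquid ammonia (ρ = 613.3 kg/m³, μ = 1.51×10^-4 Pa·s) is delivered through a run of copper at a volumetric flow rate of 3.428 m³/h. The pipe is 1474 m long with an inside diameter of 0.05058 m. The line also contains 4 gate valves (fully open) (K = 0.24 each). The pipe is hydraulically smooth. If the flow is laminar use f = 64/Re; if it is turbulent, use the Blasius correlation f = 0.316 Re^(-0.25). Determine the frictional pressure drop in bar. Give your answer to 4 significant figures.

Q = 3.428 m³/h = 3.428/3600 = 0.0009522 m³/s.
Cross-sectional area A = πD²/4 = π(0.05058)²/4 = 0.002009 m²; mean velocity V = Q/A = 0.0009522/0.002009 = 0.4739 m/s.
Reynolds number Re = ρVD/μ = 613.3 · 0.4739 · 0.05058 / 0.000151 = 9.736e+04.
Re > 4000 → turbulent. Smooth-pipe (Blasius): f = 0.316 Re^(-0.25) = 0.316/(9.736e+04)^0.25 = 0.01789.
Total minor-loss coefficient ΣK = 4·0.24 = 0.96.
ΔP = [f·L/D + ΣK]·(ρV²/2) = [0.01789·1474/0.05058 + 0.96]·(613.3·0.4739²/2) = [521.3 + 0.96]·68.87 = 3.597e+04 Pa.
ΔP = 3.597e+04 Pa = 0.3597 bar.

ΔP ≈ 0.3597 bar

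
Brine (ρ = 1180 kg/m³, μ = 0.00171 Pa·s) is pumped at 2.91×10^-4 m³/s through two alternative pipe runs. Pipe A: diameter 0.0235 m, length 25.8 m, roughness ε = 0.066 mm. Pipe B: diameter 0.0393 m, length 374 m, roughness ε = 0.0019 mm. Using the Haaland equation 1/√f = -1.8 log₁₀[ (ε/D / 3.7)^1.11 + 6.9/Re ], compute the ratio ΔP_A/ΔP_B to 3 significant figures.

Pipe A: V = Q/A = 0.000291/0.0004337 = 0.6709 m/s; Re = 1.088e+04; ε/D = 0.00281; Haaland → f = 0.03408; ΔP_A = f(L/D)(ρV²/2) = 9937 Pa.
Pipe B: V = Q/A = 0.000291/0.001213 = 0.2399 m/s; Re = 6506; ε/D = 4.83e-05; Haaland → f = 0.03492; ΔP_B = f(L/D)(ρV²/2) = 1.128e+04 Pa.
ΔP_A/ΔP_B = 9937/1.128e+04 = 0.881.

ΔP_A/ΔP_B ≈ 0.881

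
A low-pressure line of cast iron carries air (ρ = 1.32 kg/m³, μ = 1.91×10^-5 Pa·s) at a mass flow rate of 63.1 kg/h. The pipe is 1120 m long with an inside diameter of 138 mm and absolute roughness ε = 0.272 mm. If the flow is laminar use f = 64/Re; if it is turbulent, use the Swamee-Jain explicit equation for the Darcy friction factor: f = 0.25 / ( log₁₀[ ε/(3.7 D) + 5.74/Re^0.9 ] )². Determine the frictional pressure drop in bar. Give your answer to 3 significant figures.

ΔP ≈ 0.00150 bar

ṁ = 63.1 kg/h = 63.1/3600 = 0.01753 kg/s.
A = πD²/4 = π(0.138)²/4 = 0.01496 m²; mean velocity V = ṁ/(ρA) = 0.01753/(1.32 · 0.01496) = 0.8878 m/s.
Reynolds number Re = ρVD/μ = 1.32 · 0.8878 · 0.138 / 1.91e-05 = 8467.
Re > 4000 → turbulent. Relative roughness ε/D = 0.000272/0.138 = 0.00197. Swamee-Jain: f = 0.25/(log₁₀[0.00197/3.7 + 5.74/8467^0.9])² = 0.25/(log₁₀[0.000533 + 0.00167])² = 0.25/(-2.656)² = 0.03544.
Darcy-Weisbach: ΔP = f(L/D)(ρV²/2) = 0.03544·(1120/0.138)·(1.32·0.8878²/2) = 0.03544·8116·0.5202 = 149.6 Pa.
ΔP = 149.6 Pa = 0.00150 bar.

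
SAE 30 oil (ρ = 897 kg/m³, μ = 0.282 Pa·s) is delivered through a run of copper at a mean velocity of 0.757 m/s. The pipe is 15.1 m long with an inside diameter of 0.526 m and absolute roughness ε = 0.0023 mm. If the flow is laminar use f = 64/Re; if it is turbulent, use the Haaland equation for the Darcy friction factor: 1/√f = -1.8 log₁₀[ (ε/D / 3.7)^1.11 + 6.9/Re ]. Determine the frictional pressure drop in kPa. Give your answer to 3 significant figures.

ΔP ≈ 0.373 kPa

Reynolds number Re = ρVD/μ = 897 · 0.757 · 0.526 / 0.282 = 1267.
Re < 2300 → laminar flow, so f = 64/Re = 64/1267 = 0.05053 (the turbulent correlation is not needed).
Darcy-Weisbach: ΔP = f(L/D)(ρV²/2) = 0.05053·(15.1/0.526)·(897·0.757²/2) = 0.05053·28.71·257 = 372.8 Pa.
ΔP = 372.8 Pa = 0.373 kPa.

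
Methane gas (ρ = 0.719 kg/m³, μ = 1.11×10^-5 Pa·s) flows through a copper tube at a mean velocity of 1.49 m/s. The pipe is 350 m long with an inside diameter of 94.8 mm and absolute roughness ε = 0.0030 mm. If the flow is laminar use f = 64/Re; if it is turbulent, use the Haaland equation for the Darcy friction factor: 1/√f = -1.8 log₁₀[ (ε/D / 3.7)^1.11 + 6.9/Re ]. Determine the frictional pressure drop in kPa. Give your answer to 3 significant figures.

ΔP ≈ 0.0934 kPa

Reynolds number Re = ρVD/μ = 0.719 · 1.49 · 0.0948 / 1.11e-05 = 9150.
Re > 4000 → turbulent. Relative roughness ε/D = 3e-06/0.0948 = 3.16e-05. Haaland: 1/√f = -1.8 log₁₀[(3.16e-05/3.7)^1.11 + 6.9/9150] = -1.8 log₁₀[2.37e-06 + 0.000754] = 5.618, so f = 0.03168.
Darcy-Weisbach: ΔP = f(L/D)(ρV²/2) = 0.03168·(350/0.0948)·(0.719·1.49²/2) = 0.03168·3692·0.7981 = 93.36 Pa.
ΔP = 93.36 Pa = 0.0934 kPa.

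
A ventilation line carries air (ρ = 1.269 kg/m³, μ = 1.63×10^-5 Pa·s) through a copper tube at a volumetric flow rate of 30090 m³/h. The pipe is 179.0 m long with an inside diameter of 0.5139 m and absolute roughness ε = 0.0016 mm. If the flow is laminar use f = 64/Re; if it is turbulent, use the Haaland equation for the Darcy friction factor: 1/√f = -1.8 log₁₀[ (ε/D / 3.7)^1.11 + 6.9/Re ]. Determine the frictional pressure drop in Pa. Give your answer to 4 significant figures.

ΔP ≈ 3869 Pa

Q = 30090 m³/h = 30090/3600 = 8.358 m³/s.
Cross-sectional area A = πD²/4 = π(0.5139)²/4 = 0.2074 m²; mean velocity V = Q/A = 8.358/0.2074 = 40.3 m/s.
Reynolds number Re = ρVD/μ = 1.269 · 40.3 · 0.5139 / 1.63e-05 = 1.612e+06.
Re > 4000 → turbulent. Relative roughness ε/D = 1.6e-06/0.5139 = 3.11e-06. Haaland: 1/√f = -1.8 log₁₀[(3.11e-06/3.7)^1.11 + 6.9/1.612e+06] = -1.8 log₁₀[1.81e-07 + 4.28e-06] = 9.631, so f = 0.01078.
Darcy-Weisbach: ΔP = f(L/D)(ρV²/2) = 0.01078·(179/0.5139)·(1.269·40.3²/2) = 0.01078·348.3·1030 = 3869 Pa.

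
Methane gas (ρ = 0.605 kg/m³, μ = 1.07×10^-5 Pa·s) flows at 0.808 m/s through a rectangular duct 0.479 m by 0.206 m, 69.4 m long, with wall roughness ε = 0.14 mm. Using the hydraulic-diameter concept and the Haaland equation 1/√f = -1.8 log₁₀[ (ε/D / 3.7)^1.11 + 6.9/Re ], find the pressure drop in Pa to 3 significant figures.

Hydraulic diameter D_h = 4A/P = 4·(0.479·0.206)/(2·(0.479+0.206)) = 0.3947/1.37 = 0.2881 m.
Re = ρVD_h/μ = 0.605·0.808·0.2881/1.07e-05 = 1.316e+04.
ε/D_h = 0.00014/0.2881 = 0.000486; Haaland gives 1/√f = -1.8 log₁₀[4.91e-05+0.000524] = 5.835, so f = 0.02937.
ΔP = f(L/D_h)(ρV²/2) = 0.02937·69.4/0.2881·0.1975 = 1.397 Pa.

ΔP ≈ 1.40 Pa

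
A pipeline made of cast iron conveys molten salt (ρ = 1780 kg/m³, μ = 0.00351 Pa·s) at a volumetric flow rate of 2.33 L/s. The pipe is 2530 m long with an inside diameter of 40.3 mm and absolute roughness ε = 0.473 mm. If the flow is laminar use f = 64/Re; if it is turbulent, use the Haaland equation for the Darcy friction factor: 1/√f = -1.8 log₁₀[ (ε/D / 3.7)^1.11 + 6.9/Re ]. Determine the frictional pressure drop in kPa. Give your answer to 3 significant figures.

Q = 2.33 L/s = 2.33/1000 = 0.00233 m³/s.
Cross-sectional area A = πD²/4 = π(0.0403)²/4 = 0.001276 m²; mean velocity V = Q/A = 0.00233/0.001276 = 1.827 m/s.
Reynolds number Re = ρVD/μ = 1780 · 1.827 · 0.0403 / 0.00351 = 3.733e+04.
Re > 4000 → turbulent. Relative roughness ε/D = 0.000473/0.0403 = 0.0117. Haaland: 1/√f = -1.8 log₁₀[(0.0117/3.7)^1.11 + 6.9/3.733e+04] = -1.8 log₁₀[0.00168 + 0.000185] = 4.911, so f = 0.04146.
Darcy-Weisbach: ΔP = f(L/D)(ρV²/2) = 0.04146·(2530/0.0403)·(1780·1.827²/2) = 0.04146·6.278e+04·2970 = 7.73e+06 Pa.
ΔP = 7.73e+06 Pa = 7730 kPa.

ΔP ≈ 7730 kPa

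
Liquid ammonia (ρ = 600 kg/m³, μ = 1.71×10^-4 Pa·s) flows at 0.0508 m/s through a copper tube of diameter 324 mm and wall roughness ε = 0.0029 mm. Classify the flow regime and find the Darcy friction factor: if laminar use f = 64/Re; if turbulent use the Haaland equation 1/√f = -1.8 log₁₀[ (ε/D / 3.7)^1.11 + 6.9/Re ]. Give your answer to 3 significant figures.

f ≈ 0.0201

Re = ρVD/μ = 600·0.0508·0.324/0.000171 = 5.775e+04.
Re > 4000 → turbulent. ε/D = 2.9e-06/0.324 = 8.95e-06; Haaland: 1/√f = -1.8 log₁₀[5.83e-07 + 0.000119] = 7.057, so f = 0.02008.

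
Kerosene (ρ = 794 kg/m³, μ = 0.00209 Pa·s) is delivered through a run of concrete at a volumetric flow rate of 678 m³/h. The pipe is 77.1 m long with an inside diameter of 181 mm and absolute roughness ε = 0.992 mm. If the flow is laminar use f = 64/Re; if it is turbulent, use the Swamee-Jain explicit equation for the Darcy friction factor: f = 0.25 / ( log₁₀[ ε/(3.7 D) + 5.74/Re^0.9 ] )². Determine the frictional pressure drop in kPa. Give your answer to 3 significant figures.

ΔP ≈ 285 kPa

Q = 678 m³/h = 678/3600 = 0.1883 m³/s.
Cross-sectional area A = πD²/4 = π(0.181)²/4 = 0.02573 m²; mean velocity V = Q/A = 0.1883/0.02573 = 7.319 m/s.
Reynolds number Re = ρVD/μ = 794 · 7.319 · 0.181 / 0.00209 = 5.033e+05.
Re > 4000 → turbulent. Relative roughness ε/D = 0.000992/0.181 = 0.00548. Swamee-Jain: f = 0.25/(log₁₀[0.00548/3.7 + 5.74/5.033e+05^0.9])² = 0.25/(log₁₀[0.00148 + 4.24e-05])² = 0.25/(-2.817)² = 0.0315.
Darcy-Weisbach: ΔP = f(L/D)(ρV²/2) = 0.0315·(77.1/0.181)·(794·7.319²/2) = 0.0315·426·2.127e+04 = 2.854e+05 Pa.
ΔP = 2.854e+05 Pa = 285 kPa.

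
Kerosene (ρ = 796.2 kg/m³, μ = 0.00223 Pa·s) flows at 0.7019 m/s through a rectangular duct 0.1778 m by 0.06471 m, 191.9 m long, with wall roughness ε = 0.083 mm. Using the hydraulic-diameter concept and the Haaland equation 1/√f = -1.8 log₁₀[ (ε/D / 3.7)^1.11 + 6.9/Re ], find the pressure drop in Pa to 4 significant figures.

ΔP ≈ 10500 Pa

Hydraulic diameter D_h = 4A/P = 4·(0.1778·0.06471)/(2·(0.1778+0.06471)) = 0.04602/0.485 = 0.09489 m.
Re = ρVD_h/μ = 796.2·0.7019·0.09489/0.00223 = 2.378e+04.
ε/D_h = 8.3e-05/0.09489 = 0.000875; Haaland gives 1/√f = -1.8 log₁₀[9.44e-05+0.00029] = 6.147, so f = 0.02646.
ΔP = f(L/D_h)(ρV²/2) = 0.02646·191.9/0.09489·196.1 = 1.05e+04 Pa.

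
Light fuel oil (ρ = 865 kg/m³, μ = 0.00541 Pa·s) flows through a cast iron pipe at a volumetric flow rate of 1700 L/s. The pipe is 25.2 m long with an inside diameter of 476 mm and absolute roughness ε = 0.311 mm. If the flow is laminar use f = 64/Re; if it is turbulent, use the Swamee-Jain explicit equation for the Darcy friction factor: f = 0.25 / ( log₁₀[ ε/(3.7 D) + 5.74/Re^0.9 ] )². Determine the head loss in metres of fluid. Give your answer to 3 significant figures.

h_f ≈ 4.54 m

Q = 1700 L/s = 1700/1000 = 1.7 m³/s.
Cross-sectional area A = πD²/4 = π(0.476)²/4 = 0.178 m²; mean velocity V = Q/A = 1.7/0.178 = 9.553 m/s.
Reynolds number Re = ρVD/μ = 865 · 9.553 · 0.476 / 0.00541 = 7.271e+05.
Re > 4000 → turbulent. Relative roughness ε/D = 0.000311/0.476 = 0.000653. Swamee-Jain: f = 0.25/(log₁₀[0.000653/3.7 + 5.74/7.271e+05^0.9])² = 0.25/(log₁₀[0.000177 + 3.04e-05])² = 0.25/(-3.684)² = 0.01842.
Darcy-Weisbach: ΔP = f(L/D)(ρV²/2) = 0.01842·(25.2/0.476)·(865·9.553²/2) = 0.01842·52.94·3.947e+04 = 3.849e+04 Pa.
Head loss h_f = ΔP/(ρg) = 3.849e+04/(865·9.81) = 4.54 m.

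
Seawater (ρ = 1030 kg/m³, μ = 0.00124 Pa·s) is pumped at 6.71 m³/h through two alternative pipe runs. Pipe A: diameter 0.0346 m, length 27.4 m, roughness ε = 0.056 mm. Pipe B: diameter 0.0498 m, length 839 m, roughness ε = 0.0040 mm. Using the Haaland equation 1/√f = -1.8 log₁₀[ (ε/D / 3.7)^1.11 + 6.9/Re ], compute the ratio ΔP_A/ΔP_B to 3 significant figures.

Pipe A: V = Q/A = 0.001864/0.0009402 = 1.982 m/s; Re = 5.697e+04; ε/D = 0.00162; Haaland → f = 0.02503; ΔP_A = f(L/D)(ρV²/2) = 4.011e+04 Pa.
Pipe B: V = Q/A = 0.001864/0.001948 = 0.9569 m/s; Re = 3.958e+04; ε/D = 8.03e-05; Haaland → f = 0.02204; ΔP_B = f(L/D)(ρV²/2) = 1.751e+05 Pa.
ΔP_A/ΔP_B = 4.011e+04/1.751e+05 = 0.229.

ΔP_A/ΔP_B ≈ 0.229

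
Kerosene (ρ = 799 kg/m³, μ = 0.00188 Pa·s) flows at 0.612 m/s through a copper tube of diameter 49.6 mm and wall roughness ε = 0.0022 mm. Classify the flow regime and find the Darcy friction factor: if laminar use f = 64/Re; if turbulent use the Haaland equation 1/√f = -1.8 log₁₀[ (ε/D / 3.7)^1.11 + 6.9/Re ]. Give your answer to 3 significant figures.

Re = ρVD/μ = 799·0.612·0.0496/0.00188 = 1.29e+04.
Re > 4000 → turbulent. ε/D = 2.2e-06/0.0496 = 4.44e-05; Haaland: 1/√f = -1.8 log₁₀[3.45e-06 + 0.000535] = 5.884, so f = 0.02888.

f ≈ 0.0289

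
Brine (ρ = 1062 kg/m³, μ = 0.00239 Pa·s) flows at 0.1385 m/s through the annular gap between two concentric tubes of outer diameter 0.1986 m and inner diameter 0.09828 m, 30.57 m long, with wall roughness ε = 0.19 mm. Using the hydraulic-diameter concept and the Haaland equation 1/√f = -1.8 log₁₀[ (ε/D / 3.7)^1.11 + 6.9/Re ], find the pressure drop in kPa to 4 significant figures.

ΔP ≈ 0.1161 kPa

Hydraulic diameter D_h = 4A/P = D_o - D_i = 0.1986 - 0.09828 = 0.1003 m.
Re = ρVD_h/μ = 1062·0.1385·0.1003/0.00239 = 6174.
ε/D_h = 0.00019/0.1003 = 0.00189; Haaland gives 1/√f = -1.8 log₁₀[0.000222+0.00112] = 5.171, so f = 0.0374.
ΔP = f(L/D_h)(ρV²/2) = 0.0374·30.57/0.1003·10.19 = 116.1 Pa.
ΔP = 0.1161 kPa.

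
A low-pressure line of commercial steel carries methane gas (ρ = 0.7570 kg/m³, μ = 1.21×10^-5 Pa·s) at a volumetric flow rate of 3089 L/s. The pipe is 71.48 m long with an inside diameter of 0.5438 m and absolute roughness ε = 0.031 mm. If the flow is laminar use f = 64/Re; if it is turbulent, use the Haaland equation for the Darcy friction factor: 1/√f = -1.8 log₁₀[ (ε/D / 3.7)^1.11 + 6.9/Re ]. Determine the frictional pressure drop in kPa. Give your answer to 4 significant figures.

ΔP ≈ 0.1228 kPa

Q = 3089 L/s = 3089/1000 = 3.089 m³/s.
Cross-sectional area A = πD²/4 = π(0.5438)²/4 = 0.2323 m²; mean velocity V = Q/A = 3.089/0.2323 = 13.3 m/s.
Reynolds number Re = ρVD/μ = 0.757 · 13.3 · 0.5438 / 1.21e-05 = 4.525e+05.
Re > 4000 → turbulent. Relative roughness ε/D = 3.1e-05/0.5438 = 5.7e-05. Haaland: 1/√f = -1.8 log₁₀[(5.7e-05/3.7)^1.11 + 6.9/4.525e+05] = -1.8 log₁₀[4.55e-06 + 1.52e-05] = 8.466, so f = 0.01395.
Darcy-Weisbach: ΔP = f(L/D)(ρV²/2) = 0.01395·(71.48/0.5438)·(0.757·13.3²/2) = 0.01395·131.4·66.95 = 122.8 Pa.
ΔP = 122.8 Pa = 0.1228 kPa.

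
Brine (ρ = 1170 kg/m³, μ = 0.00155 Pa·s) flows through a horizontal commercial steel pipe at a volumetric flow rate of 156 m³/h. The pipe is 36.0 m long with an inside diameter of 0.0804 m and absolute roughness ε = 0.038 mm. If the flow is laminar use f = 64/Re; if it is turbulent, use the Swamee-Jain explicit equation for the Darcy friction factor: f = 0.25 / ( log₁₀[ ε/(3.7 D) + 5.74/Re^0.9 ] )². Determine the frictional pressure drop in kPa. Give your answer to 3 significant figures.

Q = 156 m³/h = 156/3600 = 0.04333 m³/s.
Cross-sectional area A = πD²/4 = π(0.0804)²/4 = 0.005077 m²; mean velocity V = Q/A = 0.04333/0.005077 = 8.535 m/s.
Reynolds number Re = ρVD/μ = 1170 · 8.535 · 0.0804 / 0.00155 = 5.18e+05.
Re > 4000 → turbulent. Relative roughness ε/D = 3.8e-05/0.0804 = 0.000473. Swamee-Jain: f = 0.25/(log₁₀[0.000473/3.7 + 5.74/5.18e+05^0.9])² = 0.25/(log₁₀[0.000128 + 4.13e-05])² = 0.25/(-3.772)² = 0.01757.
Darcy-Weisbach: ΔP = f(L/D)(ρV²/2) = 0.01757·(36/0.0804)·(1170·8.535²/2) = 0.01757·447.8·4.262e+04 = 3.353e+05 Pa.
ΔP = 3.353e+05 Pa = 335 kPa.

ΔP ≈ 335 kPa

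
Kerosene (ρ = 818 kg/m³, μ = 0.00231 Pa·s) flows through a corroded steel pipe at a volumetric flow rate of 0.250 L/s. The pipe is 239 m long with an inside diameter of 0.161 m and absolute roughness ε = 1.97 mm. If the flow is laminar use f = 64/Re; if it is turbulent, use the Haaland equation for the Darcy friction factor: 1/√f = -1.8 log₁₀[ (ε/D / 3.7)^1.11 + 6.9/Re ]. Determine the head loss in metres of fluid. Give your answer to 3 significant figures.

Q = 0.250 L/s = 0.250/1000 = 0.00025 m³/s.
Cross-sectional area A = πD²/4 = π(0.161)²/4 = 0.02036 m²; mean velocity V = Q/A = 0.00025/0.02036 = 0.01228 m/s.
Reynolds number Re = ρVD/μ = 818 · 0.01228 · 0.161 / 0.00231 = 700.1.
Re < 2300 → laminar flow, so f = 64/Re = 64/700.1 = 0.09141 (the turbulent correlation is not needed).
Darcy-Weisbach: ΔP = f(L/D)(ρV²/2) = 0.09141·(239/0.161)·(818·0.01228²/2) = 0.09141·1484·0.06168 = 8.37 Pa.
Head loss h_f = ΔP/(ρg) = 8.37/(818·9.81) = 0.00104 m.

h_f ≈ 0.00104 m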